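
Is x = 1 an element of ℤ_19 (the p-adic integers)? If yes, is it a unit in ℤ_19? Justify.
x ∈ ℤ_19^× (unit); v_19(x) = 0

ℤ_19 = {x ∈ ℚ_19 : v_19(x) ≥ 0} and ℤ_19^× = {x ∈ ℤ_19 : v_19(x) = 0}. Here v_19(1) = v_19(num) − v_19(den) = 0; compare against these criteria.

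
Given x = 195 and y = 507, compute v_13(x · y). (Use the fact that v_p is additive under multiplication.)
v_13(98865) = 3

v_p(x) = 1 (factor: 195 = 13^1 · 15); v_p(y) = 2 (factor: 507 = 13^2 · 3). Additivity: v_p(xy) = v_p(x) + v_p(y) = 1 + 2 = 3. (Direct check: xy = 98865 = 13^3 · (45).)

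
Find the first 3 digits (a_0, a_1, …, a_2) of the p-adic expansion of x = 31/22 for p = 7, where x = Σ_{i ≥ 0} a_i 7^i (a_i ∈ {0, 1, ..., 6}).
(a_0, …, a_2) = (3, 2, 0)

v_7(31/22) = 0 (numerator and denominator both coprime to 7), so x ∈ ℤ_7^×. Compute digits iteratively via a_i = x_i mod 7, x_{i+1} = (x_i − a_i)/7, with x_0 = x:
  x_0 = 31/22;  a_0 = 3;  x_1 = (x_0 − 3)/7 = -5/22
  x_1 = -5/22;  a_1 = 2;  x_2 = (x_1 − 2)/7 = -7/22
  x_2 = -7/22;  a_2 = 0;  x_3 = (x_2 − 0)/7 = -1/22
Digits: (3, 2, 0).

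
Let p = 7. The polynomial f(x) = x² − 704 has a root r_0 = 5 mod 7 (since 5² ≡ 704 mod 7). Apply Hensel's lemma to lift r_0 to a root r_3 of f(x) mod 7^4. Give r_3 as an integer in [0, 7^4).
r_3 = 1734 (mod 2401)

Hensel's recurrence: r_{i+1} = r_i − f(r_i)·(f′(r_i))^{-1} mod 7^{i+2}, with f′(x) = 2x. Iterate:
  r_0 = 5 (mod 7)
  r_1 = 19 (mod 49)
  r_2 = 19 (mod 343)
  r_3 = 1734 (mod 2401)
Final: r_3 = 1734, and one checks f(r_3) ≡ 0 mod 7^4.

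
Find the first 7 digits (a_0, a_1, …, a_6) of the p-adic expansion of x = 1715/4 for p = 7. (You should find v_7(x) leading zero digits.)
(a_0, …, a_6) = (0, 0, 0, 3, 5, 1, 5)

v_7(1715/4) = 3, so a_0 = ... = a_2 = 0. Factor out: x = 7^3 · u with u = 5/4 a unit in ℤ_7. Expand u iteratively via a_{v+i} = u_i mod 7, u_{i+1} = (u_i − a_{v+i})/7:
  u_0 = 5/4;  a_3 = 3;  u_1 = (u_0 − 3)/7 = -1/4
  u_1 = -1/4;  a_4 = 5;  u_2 = (u_1 − 5)/7 = -3/4
  u_2 = -3/4;  a_5 = 1;  u_3 = (u_2 − 1)/7 = -1/4
  u_3 = -1/4;  a_6 = 5;  u_4 = (u_3 − 5)/7 = -3/4
Digits: (0, 0, 0, 3, 5, 1, 5).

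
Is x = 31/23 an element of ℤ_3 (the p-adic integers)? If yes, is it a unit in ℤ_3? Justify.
x ∈ ℤ_3^× (unit); v_3(x) = 0

ℤ_3 = {x ∈ ℚ_3 : v_3(x) ≥ 0} and ℤ_3^× = {x ∈ ℤ_3 : v_3(x) = 0}. Here v_3(31/23) = v_3(num) − v_3(den) = 0; compare against these criteria.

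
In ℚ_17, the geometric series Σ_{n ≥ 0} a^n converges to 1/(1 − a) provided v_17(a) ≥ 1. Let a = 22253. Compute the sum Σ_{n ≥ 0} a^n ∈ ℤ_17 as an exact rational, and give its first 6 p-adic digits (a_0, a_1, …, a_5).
Σ a^n = 1/(1 − a) = -1/22252;  first 6 digits = (1, 0, 9, 4, 13, 8)

v_17(a) = 2 ≥ 1, so the series converges in ℤ_17 to 1/(1 − a) = 1/(1 − 22253) = -1/22252. Expand this rational in ℤ_17: compute digits iteratively via d_i = x_i mod 17, x_{i+1} = (x_i − d_i)/17. The first 6 digits are (1, 0, 9, 4, 13, 8).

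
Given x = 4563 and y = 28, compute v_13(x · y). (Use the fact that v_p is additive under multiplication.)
v_13(127764) = 2

v_p(x) = 2 (factor: 4563 = 13^2 · 27); v_p(y) = 0 (factor: 28 = 13^0 · 28). Additivity: v_p(xy) = v_p(x) + v_p(y) = 2 + 0 = 2. (Direct check: xy = 127764 = 13^2 · (756).)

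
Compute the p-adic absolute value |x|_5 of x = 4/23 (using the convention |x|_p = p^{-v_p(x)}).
|4/23|_5 = 1

Step 1 — compute v_5(x) by factoring powers of 5 out of the numerator and denominator: v_5(4/23) = 0. Step 2 — apply |x|_p = p^{-v_p(x)} = 5^{0} = 1.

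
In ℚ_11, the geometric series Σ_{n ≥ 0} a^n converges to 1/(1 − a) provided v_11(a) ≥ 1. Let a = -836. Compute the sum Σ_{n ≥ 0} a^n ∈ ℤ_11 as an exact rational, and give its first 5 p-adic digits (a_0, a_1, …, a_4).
Σ a^n = 1/(1 − a) = 1/837;  first 5 digits = (1, 1, 5, 8, 5)

v_11(a) = 1 ≥ 1, so the series converges in ℤ_11 to 1/(1 − a) = 1/(1 − (-836)) = 1/837. Expand this rational in ℤ_11: compute digits iteratively via d_i = x_i mod 11, x_{i+1} = (x_i − d_i)/11. The first 5 digits are (1, 1, 5, 8, 5).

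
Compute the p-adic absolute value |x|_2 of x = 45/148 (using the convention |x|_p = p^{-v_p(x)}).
|45/148|_2 = 4

Step 1 — compute v_2(x) by factoring powers of 2 out of the numerator and denominator: v_2(45/148) = -2. Step 2 — apply |x|_p = p^{-v_p(x)} = 2^{2} = 4.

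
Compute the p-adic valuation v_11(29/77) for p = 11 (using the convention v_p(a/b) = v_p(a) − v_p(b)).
v_11(29/77) = -1

Factor powers of 11 from the numerator and denominator of the reduced fraction: 29 = 11^0 · 29 and 77 = 11^1 · 7. Apply v_p(a/b) = v_p(a) − v_p(b): v_11(29/77) = 0 − 1 = -1.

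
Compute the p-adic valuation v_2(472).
v_2(472) = 3

v_2(n) is the largest exponent k such that 2^k divides n. Factor out: 472 = 2^3 · 59. (Sign doesn't affect v_p.) So v_2(472) = 3.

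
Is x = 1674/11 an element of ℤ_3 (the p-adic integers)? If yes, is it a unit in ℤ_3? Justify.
x ∈ ℤ_3 but not a unit; v_3(x) = 3 > 0

ℤ_3 = {x ∈ ℚ_3 : v_3(x) ≥ 0} and ℤ_3^× = {x ∈ ℤ_3 : v_3(x) = 0}. Here v_3(1674/11) = v_3(num) − v_3(den) = 3; compare against these criteria.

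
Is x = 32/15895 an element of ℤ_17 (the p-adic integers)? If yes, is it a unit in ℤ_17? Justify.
x ∉ ℤ_17 (v_17(x) = -2 < 0)

ℤ_17 = {x ∈ ℚ_17 : v_17(x) ≥ 0} and ℤ_17^× = {x ∈ ℤ_17 : v_17(x) = 0}. Here v_17(32/15895) = v_17(num) − v_17(den) = -2; compare against these criteria.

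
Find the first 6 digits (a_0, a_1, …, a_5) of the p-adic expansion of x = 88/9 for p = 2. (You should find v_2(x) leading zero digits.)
(a_0, …, a_5) = (0, 0, 0, 1, 1, 0)

v_2(88/9) = 3, so a_0 = ... = a_2 = 0. Factor out: x = 2^3 · u with u = 11/9 a unit in ℤ_2. Expand u iteratively via a_{v+i} = u_i mod 2, u_{i+1} = (u_i − a_{v+i})/2:
  u_0 = 11/9;  a_3 = 1;  u_1 = (u_0 − 1)/2 = 1/9
  u_1 = 1/9;  a_4 = 1;  u_2 = (u_1 − 1)/2 = -4/9
  u_2 = -4/9;  a_5 = 0;  u_3 = (u_2 − 0)/2 = -2/9
Digits: (0, 0, 0, 1, 1, 0).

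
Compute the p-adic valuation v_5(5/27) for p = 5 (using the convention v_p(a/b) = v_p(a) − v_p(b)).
v_5(5/27) = 1

Factor powers of 5 from the numerator and denominator of the reduced fraction: 5 = 5^1 · 1 and 27 = 5^0 · 27. Apply v_p(a/b) = v_p(a) − v_p(b): v_5(5/27) = 1 − 0 = 1.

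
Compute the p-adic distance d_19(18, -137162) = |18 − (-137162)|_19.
d_19(18, -137162) = 1/6859

Step 1 — x − y = 18 − (-137162) = 137180. Step 2 — v_19(137180) = 3 (factor: 137180 = (19^3 · 20); the sign does not affect v_p). Step 3 — |x − y|_19 = 19^{-3} = 1/6859.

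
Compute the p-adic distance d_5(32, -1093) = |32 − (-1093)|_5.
d_5(32, -1093) = 1/125

Step 1 — x − y = 32 − (-1093) = 1125. Step 2 — v_5(1125) = 3 (factor: 1125 = (5^3 · 9); the sign does not affect v_p). Step 3 — |x − y|_5 = 5^{-3} = 1/125.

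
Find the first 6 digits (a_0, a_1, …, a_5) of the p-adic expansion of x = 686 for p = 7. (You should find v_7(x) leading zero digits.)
(a_0, …, a_5) = (0, 0, 0, 2, 0, 0)

v_7(686) = 3, so a_0 = ... = a_2 = 0. Factor out: x = 7^3 · u with u = 2 a unit in ℤ_7. Expand u iteratively via a_{v+i} = u_i mod 7, u_{i+1} = (u_i − a_{v+i})/7:
  u_0 = 2;  a_3 = 2;  u_1 = (u_0 − 2)/7 = 0
  u_1 = 0;  a_4 = 0;  u_2 = (u_1 − 0)/7 = 0
  u_2 = 0;  a_5 = 0;  u_3 = (u_2 − 0)/7 = 0
Digits: (0, 0, 0, 2, 0, 0).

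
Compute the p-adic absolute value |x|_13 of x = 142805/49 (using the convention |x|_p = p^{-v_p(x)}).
|142805/49|_13 = 1/28561

Step 1 — compute v_13(x) by factoring powers of 13 out of the numerator and denominator: v_13(142805/49) = 4. Step 2 — apply |x|_p = p^{-v_p(x)} = 13^{-4} = 1/28561.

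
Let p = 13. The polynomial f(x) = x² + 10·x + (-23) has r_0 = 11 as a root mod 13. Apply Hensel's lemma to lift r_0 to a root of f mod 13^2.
r_1 = 89 (mod 169)

Hensel: r_{i+1} = r_i − f(r_i)·(f′(r_i))^{-1} mod 13^{i+2}, f′(x) = 2x + 10. Iterate:
  r_0 = 11 (mod 13)
  r_1 = 89 (mod 169)
Final: r = 89 satisfies f(r) ≡ 0 mod 13^2.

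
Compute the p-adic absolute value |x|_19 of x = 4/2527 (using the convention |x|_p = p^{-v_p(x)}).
|4/2527|_19 = 361

Step 1 — compute v_19(x) by factoring powers of 19 out of the numerator and denominator: v_19(4/2527) = -2. Step 2 — apply |x|_p = p^{-v_p(x)} = 19^{2} = 361.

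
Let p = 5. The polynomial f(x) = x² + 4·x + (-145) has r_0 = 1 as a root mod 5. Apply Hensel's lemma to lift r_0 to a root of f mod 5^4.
r_3 = 341 (mod 625)

Hensel: r_{i+1} = r_i − f(r_i)·(f′(r_i))^{-1} mod 5^{i+2}, f′(x) = 2x + 4. Iterate:
  r_0 = 1 (mod 5)
  r_1 = 16 (mod 25)
  r_2 = 91 (mod 125)
  r_3 = 341 (mod 625)
Final: r = 341 satisfies f(r) ≡ 0 mod 5^4.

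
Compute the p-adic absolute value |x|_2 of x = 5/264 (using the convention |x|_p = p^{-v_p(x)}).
|5/264|_2 = 8

Step 1 — compute v_2(x) by factoring powers of 2 out of the numerator and denominator: v_2(5/264) = -3. Step 2 — apply |x|_p = p^{-v_p(x)} = 2^{3} = 8.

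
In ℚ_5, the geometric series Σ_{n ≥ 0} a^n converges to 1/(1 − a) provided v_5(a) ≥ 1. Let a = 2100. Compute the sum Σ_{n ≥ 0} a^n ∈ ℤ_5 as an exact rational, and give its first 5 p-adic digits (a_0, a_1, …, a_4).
Σ a^n = 1/(1 − a) = -1/2099;  first 5 digits = (1, 0, 4, 1, 4)

v_5(a) = 2 ≥ 1, so the series converges in ℤ_5 to 1/(1 − a) = 1/(1 − 2100) = -1/2099. Expand this rational in ℤ_5: compute digits iteratively via d_i = x_i mod 5, x_{i+1} = (x_i − d_i)/5. The first 5 digits are (1, 0, 4, 1, 4).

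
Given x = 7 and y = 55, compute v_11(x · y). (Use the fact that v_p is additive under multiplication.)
v_11(385) = 1

v_p(x) = 0 (factor: 7 = 11^0 · 7); v_p(y) = 1 (factor: 55 = 11^1 · 5). Additivity: v_p(xy) = v_p(x) + v_p(y) = 0 + 1 = 1. (Direct check: xy = 385 = 11^1 · (35).)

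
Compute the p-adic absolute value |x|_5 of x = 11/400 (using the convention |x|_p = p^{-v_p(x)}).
|11/400|_5 = 25

Step 1 — compute v_5(x) by factoring powers of 5 out of the numerator and denominator: v_5(11/400) = -2. Step 2 — apply |x|_p = p^{-v_p(x)} = 5^{2} = 25.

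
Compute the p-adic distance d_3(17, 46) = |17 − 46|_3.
d_3(17, 46) = 1

Step 1 — x − y = 17 − 46 = -29. Step 2 — v_3(-29) = 0 (factor: -29 = −(3^0 · 29); the sign does not affect v_p). Step 3 — |x − y|_3 = 3^{0} = 1.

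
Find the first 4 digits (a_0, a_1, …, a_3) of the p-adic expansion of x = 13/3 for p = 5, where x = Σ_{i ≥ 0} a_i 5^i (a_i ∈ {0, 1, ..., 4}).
(a_0, …, a_3) = (1, 4, 1, 3)

v_5(13/3) = 0 (numerator and denominator both coprime to 5), so x ∈ ℤ_5^×. Compute digits iteratively via a_i = x_i mod 5, x_{i+1} = (x_i − a_i)/5, with x_0 = x:
  x_0 = 13/3;  a_0 = 1;  x_1 = (x_0 − 1)/5 = 2/3
  x_1 = 2/3;  a_1 = 4;  x_2 = (x_1 − 4)/5 = -2/3
  x_2 = -2/3;  a_2 = 1;  x_3 = (x_2 − 1)/5 = -1/3
  x_3 = -1/3;  a_3 = 3;  x_4 = (x_3 − 3)/5 = -2/3
Digits: (1, 4, 1, 3).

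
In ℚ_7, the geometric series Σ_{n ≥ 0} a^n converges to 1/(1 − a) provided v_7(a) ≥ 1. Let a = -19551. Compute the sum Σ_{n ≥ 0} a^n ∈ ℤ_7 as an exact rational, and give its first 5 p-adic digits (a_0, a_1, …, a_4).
Σ a^n = 1/(1 − a) = 1/19552;  first 5 digits = (1, 0, 0, 6, 5)

v_7(a) = 3 ≥ 1, so the series converges in ℤ_7 to 1/(1 − a) = 1/(1 − (-19551)) = 1/19552. Expand this rational in ℤ_7: compute digits iteratively via d_i = x_i mod 7, x_{i+1} = (x_i − d_i)/7. The first 5 digits are (1, 0, 0, 6, 5).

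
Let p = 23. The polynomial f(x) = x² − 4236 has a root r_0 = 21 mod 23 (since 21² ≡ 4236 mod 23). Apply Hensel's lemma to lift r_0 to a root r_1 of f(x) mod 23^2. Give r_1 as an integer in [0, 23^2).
r_1 = 527 (mod 529)

Hensel's recurrence: r_{i+1} = r_i − f(r_i)·(f′(r_i))^{-1} mod 23^{i+2}, with f′(x) = 2x. Iterate:
  r_0 = 21 (mod 23)
  r_1 = 527 (mod 529)
Final: r_1 = 527, and one checks f(r_1) ≡ 0 mod 23^2.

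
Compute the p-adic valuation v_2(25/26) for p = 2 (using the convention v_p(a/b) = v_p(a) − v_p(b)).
v_2(25/26) = -1

Factor powers of 2 from the numerator and denominator of the reduced fraction: 25 = 2^0 · 25 and 26 = 2^1 · 13. Apply v_p(a/b) = v_p(a) − v_p(b): v_2(25/26) = 0 − 1 = -1.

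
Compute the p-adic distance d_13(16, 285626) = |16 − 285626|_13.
d_13(16, 285626) = 1/28561

Step 1 — x − y = 16 − 285626 = -285610. Step 2 — v_13(-285610) = 4 (factor: -285610 = −(13^4 · 10); the sign does not affect v_p). Step 3 — |x − y|_13 = 13^{-4} = 1/28561.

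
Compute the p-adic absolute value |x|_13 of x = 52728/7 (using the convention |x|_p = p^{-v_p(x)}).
|52728/7|_13 = 1/2197

Step 1 — compute v_13(x) by factoring powers of 13 out of the numerator and denominator: v_13(52728/7) = 3. Step 2 — apply |x|_p = p^{-v_p(x)} = 13^{-3} = 1/2197.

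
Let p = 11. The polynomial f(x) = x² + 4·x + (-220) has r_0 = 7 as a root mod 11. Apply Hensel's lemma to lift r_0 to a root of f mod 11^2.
r_1 = 62 (mod 121)

Hensel: r_{i+1} = r_i − f(r_i)·(f′(r_i))^{-1} mod 11^{i+2}, f′(x) = 2x + 4. Iterate:
  r_0 = 7 (mod 11)
  r_1 = 62 (mod 121)
Final: r = 62 satisfies f(r) ≡ 0 mod 11^2.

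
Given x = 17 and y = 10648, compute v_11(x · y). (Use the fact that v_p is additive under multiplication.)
v_11(181016) = 3

v_p(x) = 0 (factor: 17 = 11^0 · 17); v_p(y) = 3 (factor: 10648 = 11^3 · 8). Additivity: v_p(xy) = v_p(x) + v_p(y) = 0 + 3 = 3. (Direct check: xy = 181016 = 11^3 · (136).)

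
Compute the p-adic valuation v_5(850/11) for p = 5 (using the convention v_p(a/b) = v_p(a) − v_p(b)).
v_5(850/11) = 2

Factor powers of 5 from the numerator and denominator of the reduced fraction: 850 = 5^2 · 34 and 11 = 5^0 · 11. Apply v_p(a/b) = v_p(a) − v_p(b): v_5(850/11) = 2 − 0 = 2.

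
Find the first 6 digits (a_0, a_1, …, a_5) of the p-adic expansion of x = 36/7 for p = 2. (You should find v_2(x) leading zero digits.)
(a_0, …, a_5) = (0, 0, 1, 1, 1, 1)

v_2(36/7) = 2, so a_0 = ... = a_1 = 0. Factor out: x = 2^2 · u with u = 9/7 a unit in ℤ_2. Expand u iteratively via a_{v+i} = u_i mod 2, u_{i+1} = (u_i − a_{v+i})/2:
  u_0 = 9/7;  a_2 = 1;  u_1 = (u_0 − 1)/2 = 1/7
  u_1 = 1/7;  a_3 = 1;  u_2 = (u_1 − 1)/2 = -3/7
  u_2 = -3/7;  a_4 = 1;  u_3 = (u_2 − 1)/2 = -5/7
  u_3 = -5/7;  a_5 = 1;  u_4 = (u_3 − 1)/2 = -6/7
Digits: (0, 0, 1, 1, 1, 1).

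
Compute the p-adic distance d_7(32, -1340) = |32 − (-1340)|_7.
d_7(32, -1340) = 1/343

Step 1 — x − y = 32 − (-1340) = 1372. Step 2 — v_7(1372) = 3 (factor: 1372 = (7^3 · 4); the sign does not affect v_p). Step 3 — |x − y|_7 = 7^{-3} = 1/343.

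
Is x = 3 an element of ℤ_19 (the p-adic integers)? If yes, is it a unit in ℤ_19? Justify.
x ∈ ℤ_19^× (unit); v_19(x) = 0

ℤ_19 = {x ∈ ℚ_19 : v_19(x) ≥ 0} and ℤ_19^× = {x ∈ ℤ_19 : v_19(x) = 0}. Here v_19(3) = v_19(num) − v_19(den) = 0; compare against these criteria.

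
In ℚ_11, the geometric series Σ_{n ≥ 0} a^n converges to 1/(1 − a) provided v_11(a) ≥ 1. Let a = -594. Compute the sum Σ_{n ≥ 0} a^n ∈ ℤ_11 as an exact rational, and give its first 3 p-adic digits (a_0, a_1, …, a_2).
Σ a^n = 1/(1 − a) = 1/595;  first 3 digits = (1, 1, 7)

v_11(a) = 1 ≥ 1, so the series converges in ℤ_11 to 1/(1 − a) = 1/(1 − (-594)) = 1/595. Expand this rational in ℤ_11: compute digits iteratively via d_i = x_i mod 11, x_{i+1} = (x_i − d_i)/11. The first 3 digits are (1, 1, 7).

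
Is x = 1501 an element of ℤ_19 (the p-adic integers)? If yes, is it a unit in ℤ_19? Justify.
x ∈ ℤ_19 but not a unit; v_19(x) = 1 > 0

ℤ_19 = {x ∈ ℚ_19 : v_19(x) ≥ 0} and ℤ_19^× = {x ∈ ℤ_19 : v_19(x) = 0}. Here v_19(1501) = v_19(num) − v_19(den) = 1; compare against these criteria.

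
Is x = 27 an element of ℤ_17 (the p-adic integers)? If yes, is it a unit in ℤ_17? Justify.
x ∈ ℤ_17^× (unit); v_17(x) = 0

ℤ_17 = {x ∈ ℚ_17 : v_17(x) ≥ 0} and ℤ_17^× = {x ∈ ℤ_17 : v_17(x) = 0}. Here v_17(27) = v_17(num) − v_17(den) = 0; compare against these criteria.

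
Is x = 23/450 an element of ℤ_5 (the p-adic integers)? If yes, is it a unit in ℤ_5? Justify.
x ∉ ℤ_5 (v_5(x) = -2 < 0)

ℤ_5 = {x ∈ ℚ_5 : v_5(x) ≥ 0} and ℤ_5^× = {x ∈ ℤ_5 : v_5(x) = 0}. Here v_5(23/450) = v_5(num) − v_5(den) = -2; compare against these criteria.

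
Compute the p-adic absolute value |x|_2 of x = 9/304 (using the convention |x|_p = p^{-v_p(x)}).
|9/304|_2 = 16

Step 1 — compute v_2(x) by factoring powers of 2 out of the numerator and denominator: v_2(9/304) = -4. Step 2 — apply |x|_p = p^{-v_p(x)} = 2^{4} = 16.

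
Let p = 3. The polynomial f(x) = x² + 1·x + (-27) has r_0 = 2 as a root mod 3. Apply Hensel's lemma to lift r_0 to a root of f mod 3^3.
r_2 = 26 (mod 27)

Hensel: r_{i+1} = r_i − f(r_i)·(f′(r_i))^{-1} mod 3^{i+2}, f′(x) = 2x + 1. Iterate:
  r_0 = 2 (mod 3)
  r_1 = 8 (mod 9)
  r_2 = 26 (mod 27)
Final: r = 26 satisfies f(r) ≡ 0 mod 3^3.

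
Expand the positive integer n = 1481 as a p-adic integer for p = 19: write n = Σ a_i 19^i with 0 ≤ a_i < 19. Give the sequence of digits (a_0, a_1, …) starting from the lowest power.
(a_0, a_1, …) = (18, 1, 4)

Repeated division by 19 gives the digits low-to-high: 1481 = 18 + 1·19^1 + 4·19^2. Digit sequence: (18, 1, 4).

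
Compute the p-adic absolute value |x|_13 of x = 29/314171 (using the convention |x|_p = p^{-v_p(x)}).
|29/314171|_13 = 28561

Step 1 — compute v_13(x) by factoring powers of 13 out of the numerator and denominator: v_13(29/314171) = -4. Step 2 — apply |x|_p = p^{-v_p(x)} = 13^{4} = 28561.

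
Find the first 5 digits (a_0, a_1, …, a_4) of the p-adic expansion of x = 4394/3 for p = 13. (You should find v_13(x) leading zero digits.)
(a_0, …, a_4) = (0, 0, 0, 5, 4)

v_13(4394/3) = 3, so a_0 = ... = a_2 = 0. Factor out: x = 13^3 · u with u = 2/3 a unit in ℤ_13. Expand u iteratively via a_{v+i} = u_i mod 13, u_{i+1} = (u_i − a_{v+i})/13:
  u_0 = 2/3;  a_3 = 5;  u_1 = (u_0 − 5)/13 = -1/3
  u_1 = -1/3;  a_4 = 4;  u_2 = (u_1 − 4)/13 = -1/3
Digits: (0, 0, 0, 5, 4).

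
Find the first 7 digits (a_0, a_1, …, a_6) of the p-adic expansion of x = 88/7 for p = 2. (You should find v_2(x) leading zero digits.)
(a_0, …, a_6) = (0, 0, 0, 1, 0, 1, 1)

v_2(88/7) = 3, so a_0 = ... = a_2 = 0. Factor out: x = 2^3 · u with u = 11/7 a unit in ℤ_2. Expand u iteratively via a_{v+i} = u_i mod 2, u_{i+1} = (u_i − a_{v+i})/2:
  u_0 = 11/7;  a_3 = 1;  u_1 = (u_0 − 1)/2 = 2/7
  u_1 = 2/7;  a_4 = 0;  u_2 = (u_1 − 0)/2 = 1/7
  u_2 = 1/7;  a_5 = 1;  u_3 = (u_2 − 1)/2 = -3/7
  u_3 = -3/7;  a_6 = 1;  u_4 = (u_3 − 1)/2 = -5/7
Digits: (0, 0, 0, 1, 0, 1, 1).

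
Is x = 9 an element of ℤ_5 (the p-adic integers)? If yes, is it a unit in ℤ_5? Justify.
x ∈ ℤ_5^× (unit); v_5(x) = 0

ℤ_5 = {x ∈ ℚ_5 : v_5(x) ≥ 0} and ℤ_5^× = {x ∈ ℤ_5 : v_5(x) = 0}. Here v_5(9) = v_5(num) − v_5(den) = 0; compare against these criteria.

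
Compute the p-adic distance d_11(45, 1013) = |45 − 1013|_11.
d_11(45, 1013) = 1/121

Step 1 — x − y = 45 − 1013 = -968. Step 2 — v_11(-968) = 2 (factor: -968 = −(11^2 · 8); the sign does not affect v_p). Step 3 — |x − y|_11 = 11^{-2} = 1/121.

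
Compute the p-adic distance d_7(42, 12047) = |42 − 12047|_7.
d_7(42, 12047) = 1/2401

Step 1 — x − y = 42 − 12047 = -12005. Step 2 — v_7(-12005) = 4 (factor: -12005 = −(7^4 · 5); the sign does not affect v_p). Step 3 — |x − y|_7 = 7^{-4} = 1/2401.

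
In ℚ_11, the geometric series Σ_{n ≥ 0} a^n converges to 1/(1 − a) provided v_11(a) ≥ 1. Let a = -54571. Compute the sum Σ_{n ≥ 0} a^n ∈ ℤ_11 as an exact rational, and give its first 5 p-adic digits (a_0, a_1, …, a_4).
Σ a^n = 1/(1 − a) = 1/54572;  first 5 digits = (1, 0, 0, 3, 7)

v_11(a) = 3 ≥ 1, so the series converges in ℤ_11 to 1/(1 − a) = 1/(1 − (-54571)) = 1/54572. Expand this rational in ℤ_11: compute digits iteratively via d_i = x_i mod 11, x_{i+1} = (x_i − d_i)/11. The first 5 digits are (1, 0, 0, 3, 7).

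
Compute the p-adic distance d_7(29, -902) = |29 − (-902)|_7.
d_7(29, -902) = 1/49

Step 1 — x − y = 29 − (-902) = 931. Step 2 — v_7(931) = 2 (factor: 931 = (7^2 · 19); the sign does not affect v_p). Step 3 — |x − y|_7 = 7^{-2} = 1/49.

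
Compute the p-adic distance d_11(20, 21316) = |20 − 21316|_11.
d_11(20, 21316) = 1/1331

Step 1 — x − y = 20 − 21316 = -21296. Step 2 — v_11(-21296) = 3 (factor: -21296 = −(11^3 · 16); the sign does not affect v_p). Step 3 — |x − y|_11 = 11^{-3} = 1/1331.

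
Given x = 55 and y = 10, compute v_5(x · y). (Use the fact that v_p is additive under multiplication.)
v_5(550) = 2

v_p(x) = 1 (factor: 55 = 5^1 · 11); v_p(y) = 1 (factor: 10 = 5^1 · 2). Additivity: v_p(xy) = v_p(x) + v_p(y) = 1 + 1 = 2. (Direct check: xy = 550 = 5^2 · (22).)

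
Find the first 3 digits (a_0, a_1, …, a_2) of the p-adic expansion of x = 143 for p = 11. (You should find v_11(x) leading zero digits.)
(a_0, …, a_2) = (0, 2, 1)

v_11(143) = 1, so a_0 = ... = a_0 = 0. Factor out: x = 11^1 · u with u = 13 a unit in ℤ_11. Expand u iteratively via a_{v+i} = u_i mod 11, u_{i+1} = (u_i − a_{v+i})/11:
  u_0 = 13;  a_1 = 2;  u_1 = (u_0 − 2)/11 = 1
  u_1 = 1;  a_2 = 1;  u_2 = (u_1 − 1)/11 = 0
Digits: (0, 2, 1).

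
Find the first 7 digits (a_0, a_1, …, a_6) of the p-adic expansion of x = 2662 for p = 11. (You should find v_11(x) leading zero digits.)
(a_0, …, a_6) = (0, 0, 0, 2, 0, 0, 0)

v_11(2662) = 3, so a_0 = ... = a_2 = 0. Factor out: x = 11^3 · u with u = 2 a unit in ℤ_11. Expand u iteratively via a_{v+i} = u_i mod 11, u_{i+1} = (u_i − a_{v+i})/11:
  u_0 = 2;  a_3 = 2;  u_1 = (u_0 − 2)/11 = 0
  u_1 = 0;  a_4 = 0;  u_2 = (u_1 − 0)/11 = 0
  u_2 = 0;  a_5 = 0;  u_3 = (u_2 − 0)/11 = 0
  u_3 = 0;  a_6 = 0;  u_4 = (u_3 − 0)/11 = 0
Digits: (0, 0, 0, 2, 0, 0, 0).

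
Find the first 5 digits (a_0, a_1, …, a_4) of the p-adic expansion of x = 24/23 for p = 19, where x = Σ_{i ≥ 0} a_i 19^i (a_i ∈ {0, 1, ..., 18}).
(a_0, …, a_4) = (6, 8, 7, 12, 1)

v_19(24/23) = 0 (numerator and denominator both coprime to 19), so x ∈ ℤ_19^×. Compute digits iteratively via a_i = x_i mod 19, x_{i+1} = (x_i − a_i)/19, with x_0 = x:
  x_0 = 24/23;  a_0 = 6;  x_1 = (x_0 − 6)/19 = -6/23
  x_1 = -6/23;  a_1 = 8;  x_2 = (x_1 − 8)/19 = -10/23
  x_2 = -10/23;  a_2 = 7;  x_3 = (x_2 − 7)/19 = -9/23
  x_3 = -9/23;  a_3 = 12;  x_4 = (x_3 − 12)/19 = -15/23
  x_4 = -15/23;  a_4 = 1;  x_5 = (x_4 − 1)/19 = -2/23
Digits: (6, 8, 7, 12, 1).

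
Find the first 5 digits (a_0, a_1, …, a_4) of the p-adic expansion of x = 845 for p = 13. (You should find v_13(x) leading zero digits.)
(a_0, …, a_4) = (0, 0, 5, 0, 0)

v_13(845) = 2, so a_0 = ... = a_1 = 0. Factor out: x = 13^2 · u with u = 5 a unit in ℤ_13. Expand u iteratively via a_{v+i} = u_i mod 13, u_{i+1} = (u_i − a_{v+i})/13:
  u_0 = 5;  a_2 = 5;  u_1 = (u_0 − 5)/13 = 0
  u_1 = 0;  a_3 = 0;  u_2 = (u_1 − 0)/13 = 0
  u_2 = 0;  a_4 = 0;  u_3 = (u_2 − 0)/13 = 0
Digits: (0, 0, 5, 0, 0).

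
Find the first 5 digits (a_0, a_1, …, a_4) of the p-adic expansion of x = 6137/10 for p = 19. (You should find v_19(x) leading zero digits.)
(a_0, …, a_4) = (0, 0, 15, 5, 13)

v_19(6137/10) = 2, so a_0 = ... = a_1 = 0. Factor out: x = 19^2 · u with u = 17/10 a unit in ℤ_19. Expand u iteratively via a_{v+i} = u_i mod 19, u_{i+1} = (u_i − a_{v+i})/19:
  u_0 = 17/10;  a_2 = 15;  u_1 = (u_0 − 15)/19 = -7/10
  u_1 = -7/10;  a_3 = 5;  u_2 = (u_1 − 5)/19 = -3/10
  u_2 = -3/10;  a_4 = 13;  u_3 = (u_2 − 13)/19 = -7/10
Digits: (0, 0, 15, 5, 13).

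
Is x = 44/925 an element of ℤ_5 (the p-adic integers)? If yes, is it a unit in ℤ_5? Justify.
x ∉ ℤ_5 (v_5(x) = -2 < 0)

ℤ_5 = {x ∈ ℚ_5 : v_5(x) ≥ 0} and ℤ_5^× = {x ∈ ℤ_5 : v_5(x) = 0}. Here v_5(44/925) = v_5(num) − v_5(den) = -2; compare against these criteria.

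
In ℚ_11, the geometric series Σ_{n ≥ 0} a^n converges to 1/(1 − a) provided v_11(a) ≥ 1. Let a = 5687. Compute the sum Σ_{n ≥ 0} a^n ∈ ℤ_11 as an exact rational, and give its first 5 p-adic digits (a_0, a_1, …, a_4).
Σ a^n = 1/(1 − a) = -1/5686;  first 5 digits = (1, 0, 3, 4, 9)

v_11(a) = 2 ≥ 1, so the series converges in ℤ_11 to 1/(1 − a) = 1/(1 − 5687) = -1/5686. Expand this rational in ℤ_11: compute digits iteratively via d_i = x_i mod 11, x_{i+1} = (x_i − d_i)/11. The first 5 digits are (1, 0, 3, 4, 9).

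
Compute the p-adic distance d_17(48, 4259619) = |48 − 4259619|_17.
d_17(48, 4259619) = 1/1419857

Step 1 — x − y = 48 − 4259619 = -4259571. Step 2 — v_17(-4259571) = 5 (factor: -4259571 = −(17^5 · 3); the sign does not affect v_p). Step 3 — |x − y|_17 = 17^{-5} = 1/1419857.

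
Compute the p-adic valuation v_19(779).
v_19(779) = 1

v_19(n) is the largest exponent k such that 19^k divides n. Factor out: 779 = 19^1 · 41. (Sign doesn't affect v_p.) So v_19(779) = 1.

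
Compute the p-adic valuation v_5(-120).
v_5(-120) = 1

v_5(n) is the largest exponent k such that 5^k divides n. Factor out: -120 = -5^1 · 24. (Sign doesn't affect v_p.) So v_5(-120) = 1.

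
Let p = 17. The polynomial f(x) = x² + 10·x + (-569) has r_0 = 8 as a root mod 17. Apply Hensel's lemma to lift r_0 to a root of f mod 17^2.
r_1 = 280 (mod 289)

Hensel: r_{i+1} = r_i − f(r_i)·(f′(r_i))^{-1} mod 17^{i+2}, f′(x) = 2x + 10. Iterate:
  r_0 = 8 (mod 17)
  r_1 = 280 (mod 289)
Final: r = 280 satisfies f(r) ≡ 0 mod 17^2.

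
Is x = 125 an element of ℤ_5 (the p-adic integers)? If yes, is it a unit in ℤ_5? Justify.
x ∈ ℤ_5 but not a unit; v_5(x) = 3 > 0

ℤ_5 = {x ∈ ℚ_5 : v_5(x) ≥ 0} and ℤ_5^× = {x ∈ ℤ_5 : v_5(x) = 0}. Here v_5(125) = v_5(num) − v_5(den) = 3; compare against these criteria.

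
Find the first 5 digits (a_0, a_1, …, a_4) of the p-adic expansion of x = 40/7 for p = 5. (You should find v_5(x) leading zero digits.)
(a_0, …, a_4) = (0, 4, 3, 0, 2)

v_5(40/7) = 1, so a_0 = ... = a_0 = 0. Factor out: x = 5^1 · u with u = 8/7 a unit in ℤ_5. Expand u iteratively via a_{v+i} = u_i mod 5, u_{i+1} = (u_i − a_{v+i})/5:
  u_0 = 8/7;  a_1 = 4;  u_1 = (u_0 − 4)/5 = -4/7
  u_1 = -4/7;  a_2 = 3;  u_2 = (u_1 − 3)/5 = -5/7
  u_2 = -5/7;  a_3 = 0;  u_3 = (u_2 − 0)/5 = -1/7
  u_3 = -1/7;  a_4 = 2;  u_4 = (u_3 − 2)/5 = -3/7
Digits: (0, 4, 3, 0, 2).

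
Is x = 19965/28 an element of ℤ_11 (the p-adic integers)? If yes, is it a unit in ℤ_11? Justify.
x ∈ ℤ_11 but not a unit; v_11(x) = 3 > 0

ℤ_11 = {x ∈ ℚ_11 : v_11(x) ≥ 0} and ℤ_11^× = {x ∈ ℤ_11 : v_11(x) = 0}. Here v_11(19965/28) = v_11(num) − v_11(den) = 3; compare against these criteria.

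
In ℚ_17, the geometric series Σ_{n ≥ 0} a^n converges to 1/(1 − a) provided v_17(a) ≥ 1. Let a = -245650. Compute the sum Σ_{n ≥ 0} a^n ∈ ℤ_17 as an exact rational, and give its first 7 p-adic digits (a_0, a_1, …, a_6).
Σ a^n = 1/(1 − a) = 1/245651;  first 7 digits = (1, 0, 0, 1, 14, 16, 0)

v_17(a) = 3 ≥ 1, so the series converges in ℤ_17 to 1/(1 − a) = 1/(1 − (-245650)) = 1/245651. Expand this rational in ℤ_17: compute digits iteratively via d_i = x_i mod 17, x_{i+1} = (x_i − d_i)/17. The first 7 digits are (1, 0, 0, 1, 14, 16, 0).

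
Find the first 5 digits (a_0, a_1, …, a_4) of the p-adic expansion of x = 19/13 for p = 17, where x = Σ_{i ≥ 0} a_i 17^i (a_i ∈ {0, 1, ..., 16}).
(a_0, …, a_4) = (8, 14, 7, 10, 2)

v_17(19/13) = 0 (numerator and denominator both coprime to 17), so x ∈ ℤ_17^×. Compute digits iteratively via a_i = x_i mod 17, x_{i+1} = (x_i − a_i)/17, with x_0 = x:
  x_0 = 19/13;  a_0 = 8;  x_1 = (x_0 − 8)/17 = -5/13
  x_1 = -5/13;  a_1 = 14;  x_2 = (x_1 − 14)/17 = -11/13
  x_2 = -11/13;  a_2 = 7;  x_3 = (x_2 − 7)/17 = -6/13
  x_3 = -6/13;  a_3 = 10;  x_4 = (x_3 − 10)/17 = -8/13
  x_4 = -8/13;  a_4 = 2;  x_5 = (x_4 − 2)/17 = -2/13
Digits: (8, 14, 7, 10, 2).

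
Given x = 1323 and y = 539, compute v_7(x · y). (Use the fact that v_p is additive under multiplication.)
v_7(713097) = 4

v_p(x) = 2 (factor: 1323 = 7^2 · 27); v_p(y) = 2 (factor: 539 = 7^2 · 11). Additivity: v_p(xy) = v_p(x) + v_p(y) = 2 + 2 = 4. (Direct check: xy = 713097 = 7^4 · (297).)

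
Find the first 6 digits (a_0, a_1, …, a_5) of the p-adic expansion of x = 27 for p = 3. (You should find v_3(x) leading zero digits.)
(a_0, …, a_5) = (0, 0, 0, 1, 0, 0)

v_3(27) = 3, so a_0 = ... = a_2 = 0. Factor out: x = 3^3 · u with u = 1 a unit in ℤ_3. Expand u iteratively via a_{v+i} = u_i mod 3, u_{i+1} = (u_i − a_{v+i})/3:
  u_0 = 1;  a_3 = 1;  u_1 = (u_0 − 1)/3 = 0
  u_1 = 0;  a_4 = 0;  u_2 = (u_1 − 0)/3 = 0
  u_2 = 0;  a_5 = 0;  u_3 = (u_2 − 0)/3 = 0
Digits: (0, 0, 0, 1, 0, 0).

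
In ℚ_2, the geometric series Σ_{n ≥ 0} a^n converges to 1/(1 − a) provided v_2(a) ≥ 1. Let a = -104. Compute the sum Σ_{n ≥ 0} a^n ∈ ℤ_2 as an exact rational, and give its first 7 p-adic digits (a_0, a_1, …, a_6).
Σ a^n = 1/(1 − a) = 1/105;  first 7 digits = (1, 0, 0, 1, 1, 0, 1)

v_2(a) = 3 ≥ 1, so the series converges in ℤ_2 to 1/(1 − a) = 1/(1 − (-104)) = 1/105. Expand this rational in ℤ_2: compute digits iteratively via d_i = x_i mod 2, x_{i+1} = (x_i − d_i)/2. The first 7 digits are (1, 0, 0, 1, 1, 0, 1).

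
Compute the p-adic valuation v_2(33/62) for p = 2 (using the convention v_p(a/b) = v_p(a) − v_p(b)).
v_2(33/62) = -1

Factor powers of 2 from the numerator and denominator of the reduced fraction: 33 = 2^0 · 33 and 62 = 2^1 · 31. Apply v_p(a/b) = v_p(a) − v_p(b): v_2(33/62) = 0 − 1 = -1.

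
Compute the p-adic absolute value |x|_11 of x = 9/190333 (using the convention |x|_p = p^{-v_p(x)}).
|9/190333|_11 = 14641

Step 1 — compute v_11(x) by factoring powers of 11 out of the numerator and denominator: v_11(9/190333) = -4. Step 2 — apply |x|_p = p^{-v_p(x)} = 11^{4} = 14641.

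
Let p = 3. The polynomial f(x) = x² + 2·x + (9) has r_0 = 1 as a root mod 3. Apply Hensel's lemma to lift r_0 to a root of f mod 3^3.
r_2 = 16 (mod 27)

Hensel: r_{i+1} = r_i − f(r_i)·(f′(r_i))^{-1} mod 3^{i+2}, f′(x) = 2x + 2. Iterate:
  r_0 = 1 (mod 3)
  r_1 = 7 (mod 9)
  r_2 = 16 (mod 27)
Final: r = 16 satisfies f(r) ≡ 0 mod 3^3.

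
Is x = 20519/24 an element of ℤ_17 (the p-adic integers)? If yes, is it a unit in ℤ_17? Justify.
x ∈ ℤ_17 but not a unit; v_17(x) = 2 > 0

ℤ_17 = {x ∈ ℚ_17 : v_17(x) ≥ 0} and ℤ_17^× = {x ∈ ℤ_17 : v_17(x) = 0}. Here v_17(20519/24) = v_17(num) − v_17(den) = 2; compare against these criteria.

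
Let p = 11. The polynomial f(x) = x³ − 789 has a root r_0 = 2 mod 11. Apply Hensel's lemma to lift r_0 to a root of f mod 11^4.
r_3 = 9979 (mod 14641)

Hensel: r_{i+1} = r_i − f(r_i)/f′(r_i) mod 11^{i+2}, where f′(x) = 3x². Iterate:
  r_0 = 2 (mod 11)
  r_1 = 57 (mod 121)
  r_2 = 662 (mod 1331)
  r_3 = 9979 (mod 14641)
Final: r = 9979 with f(r) ≡ 0 mod 11^4.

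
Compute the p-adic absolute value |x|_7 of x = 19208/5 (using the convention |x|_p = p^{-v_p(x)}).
|19208/5|_7 = 1/2401

Step 1 — compute v_7(x) by factoring powers of 7 out of the numerator and denominator: v_7(19208/5) = 4. Step 2 — apply |x|_p = p^{-v_p(x)} = 7^{-4} = 1/2401.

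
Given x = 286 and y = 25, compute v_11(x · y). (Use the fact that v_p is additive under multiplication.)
v_11(7150) = 1

v_p(x) = 1 (factor: 286 = 11^1 · 26); v_p(y) = 0 (factor: 25 = 11^0 · 25). Additivity: v_p(xy) = v_p(x) + v_p(y) = 1 + 0 = 1. (Direct check: xy = 7150 = 11^1 · (650).)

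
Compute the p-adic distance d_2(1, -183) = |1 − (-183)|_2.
d_2(1, -183) = 1/8

Step 1 — x − y = 1 − (-183) = 184. Step 2 — v_2(184) = 3 (factor: 184 = (2^3 · 23); the sign does not affect v_p). Step 3 — |x − y|_2 = 2^{-3} = 1/8.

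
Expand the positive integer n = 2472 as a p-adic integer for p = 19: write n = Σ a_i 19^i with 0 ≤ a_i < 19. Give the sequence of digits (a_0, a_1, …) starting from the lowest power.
(a_0, a_1, …) = (2, 16, 6)

Repeated division by 19 gives the digits low-to-high: 2472 = 2 + 16·19^1 + 6·19^2. Digit sequence: (2, 16, 6).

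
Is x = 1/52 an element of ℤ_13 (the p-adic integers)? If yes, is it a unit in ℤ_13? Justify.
x ∉ ℤ_13 (v_13(x) = -1 < 0)

ℤ_13 = {x ∈ ℚ_13 : v_13(x) ≥ 0} and ℤ_13^× = {x ∈ ℤ_13 : v_13(x) = 0}. Here v_13(1/52) = v_13(num) − v_13(den) = -1; compare against these criteria.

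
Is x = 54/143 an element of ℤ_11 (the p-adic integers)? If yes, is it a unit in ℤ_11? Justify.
x ∉ ℤ_11 (v_11(x) = -1 < 0)

ℤ_11 = {x ∈ ℚ_11 : v_11(x) ≥ 0} and ℤ_11^× = {x ∈ ℤ_11 : v_11(x) = 0}. Here v_11(54/143) = v_11(num) − v_11(den) = -1; compare against these criteria.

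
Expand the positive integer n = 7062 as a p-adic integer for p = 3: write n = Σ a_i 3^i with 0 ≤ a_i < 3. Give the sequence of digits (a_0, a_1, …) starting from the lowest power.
(a_0, a_1, …) = (0, 2, 1, 0, 0, 2, 0, 0, 1)

Repeated division by 3 gives the digits low-to-high: 7062 = 2·3^1 + 1·3^2 + 2·3^5 + 1·3^8. Digit sequence: (0, 2, 1, 0, 0, 2, 0, 0, 1).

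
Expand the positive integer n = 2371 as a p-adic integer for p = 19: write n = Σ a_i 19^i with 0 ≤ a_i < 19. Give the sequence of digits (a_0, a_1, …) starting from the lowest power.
(a_0, a_1, …) = (15, 10, 6)

Repeated division by 19 gives the digits low-to-high: 2371 = 15 + 10·19^1 + 6·19^2. Digit sequence: (15, 10, 6).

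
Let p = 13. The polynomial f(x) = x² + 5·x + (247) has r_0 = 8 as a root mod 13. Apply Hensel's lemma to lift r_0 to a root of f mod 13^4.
r_3 = 14646 (mod 28561)

Hensel: r_{i+1} = r_i − f(r_i)·(f′(r_i))^{-1} mod 13^{i+2}, f′(x) = 2x + 5. Iterate:
  r_0 = 8 (mod 13)
  r_1 = 112 (mod 169)
  r_2 = 1464 (mod 2197)
  r_3 = 14646 (mod 28561)
Final: r = 14646 satisfies f(r) ≡ 0 mod 13^4.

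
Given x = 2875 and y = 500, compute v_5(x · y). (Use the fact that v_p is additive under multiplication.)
v_5(1437500) = 6

v_p(x) = 3 (factor: 2875 = 5^3 · 23); v_p(y) = 3 (factor: 500 = 5^3 · 4). Additivity: v_p(xy) = v_p(x) + v_p(y) = 3 + 3 = 6. (Direct check: xy = 1437500 = 5^6 · (92).)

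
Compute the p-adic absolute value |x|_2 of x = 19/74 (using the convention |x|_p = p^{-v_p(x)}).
|19/74|_2 = 2

Step 1 — compute v_2(x) by factoring powers of 2 out of the numerator and denominator: v_2(19/74) = -1. Step 2 — apply |x|_p = p^{-v_p(x)} = 2^{1} = 2.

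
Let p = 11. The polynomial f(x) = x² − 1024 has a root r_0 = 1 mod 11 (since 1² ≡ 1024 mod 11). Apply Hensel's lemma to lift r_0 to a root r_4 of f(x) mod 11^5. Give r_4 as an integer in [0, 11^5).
r_4 = 161019 (mod 161051)

Hensel's recurrence: r_{i+1} = r_i − f(r_i)·(f′(r_i))^{-1} mod 11^{i+2}, with f′(x) = 2x. Iterate:
  r_0 = 1 (mod 11)
  r_1 = 89 (mod 121)
  r_2 = 1299 (mod 1331)
  r_3 = 14609 (mod 14641)
  r_4 = 161019 (mod 161051)
Final: r_4 = 161019, and one checks f(r_4) ≡ 0 mod 11^5.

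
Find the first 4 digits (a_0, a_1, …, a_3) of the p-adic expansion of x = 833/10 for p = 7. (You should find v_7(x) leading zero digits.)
(a_0, …, a_3) = (0, 0, 1, 5)

v_7(833/10) = 2, so a_0 = ... = a_1 = 0. Factor out: x = 7^2 · u with u = 17/10 a unit in ℤ_7. Expand u iteratively via a_{v+i} = u_i mod 7, u_{i+1} = (u_i − a_{v+i})/7:
  u_0 = 17/10;  a_2 = 1;  u_1 = (u_0 − 1)/7 = 1/10
  u_1 = 1/10;  a_3 = 5;  u_2 = (u_1 − 5)/7 = -7/10
Digits: (0, 0, 1, 5).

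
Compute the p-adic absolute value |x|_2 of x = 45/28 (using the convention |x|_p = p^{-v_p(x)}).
|45/28|_2 = 4

Step 1 — compute v_2(x) by factoring powers of 2 out of the numerator and denominator: v_2(45/28) = -2. Step 2 — apply |x|_p = p^{-v_p(x)} = 2^{2} = 4.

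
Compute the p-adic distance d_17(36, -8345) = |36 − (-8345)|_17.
d_17(36, -8345) = 1/289

Step 1 — x − y = 36 − (-8345) = 8381. Step 2 — v_17(8381) = 2 (factor: 8381 = (17^2 · 29); the sign does not affect v_p). Step 3 — |x − y|_17 = 17^{-2} = 1/289.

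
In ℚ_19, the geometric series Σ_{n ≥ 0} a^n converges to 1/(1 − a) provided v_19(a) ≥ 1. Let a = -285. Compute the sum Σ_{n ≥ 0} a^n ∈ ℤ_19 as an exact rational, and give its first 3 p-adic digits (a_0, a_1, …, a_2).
Σ a^n = 1/(1 − a) = 1/286;  first 3 digits = (1, 4, 15)

v_19(a) = 1 ≥ 1, so the series converges in ℤ_19 to 1/(1 − a) = 1/(1 − (-285)) = 1/286. Expand this rational in ℤ_19: compute digits iteratively via d_i = x_i mod 19, x_{i+1} = (x_i − d_i)/19. The first 3 digits are (1, 4, 15).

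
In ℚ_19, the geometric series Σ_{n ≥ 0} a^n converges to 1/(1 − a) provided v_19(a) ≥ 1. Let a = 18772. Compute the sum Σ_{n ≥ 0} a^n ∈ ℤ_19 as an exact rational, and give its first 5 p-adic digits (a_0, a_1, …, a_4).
Σ a^n = 1/(1 − a) = -1/18771;  first 5 digits = (1, 0, 14, 2, 6)

v_19(a) = 2 ≥ 1, so the series converges in ℤ_19 to 1/(1 − a) = 1/(1 − 18772) = -1/18771. Expand this rational in ℤ_19: compute digits iteratively via d_i = x_i mod 19, x_{i+1} = (x_i − d_i)/19. The first 5 digits are (1, 0, 14, 2, 6).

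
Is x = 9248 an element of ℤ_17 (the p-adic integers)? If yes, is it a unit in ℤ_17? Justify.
x ∈ ℤ_17 but not a unit; v_17(x) = 2 > 0

ℤ_17 = {x ∈ ℚ_17 : v_17(x) ≥ 0} and ℤ_17^× = {x ∈ ℤ_17 : v_17(x) = 0}. Here v_17(9248) = v_17(num) − v_17(den) = 2; compare against these criteria.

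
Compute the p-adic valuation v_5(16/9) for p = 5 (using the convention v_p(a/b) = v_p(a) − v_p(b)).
v_5(16/9) = 0

Factor powers of 5 from the numerator and denominator of the reduced fraction: 16 = 5^0 · 16 and 9 = 5^0 · 9. Apply v_p(a/b) = v_p(a) − v_p(b): v_5(16/9) = 0 − 0 = 0.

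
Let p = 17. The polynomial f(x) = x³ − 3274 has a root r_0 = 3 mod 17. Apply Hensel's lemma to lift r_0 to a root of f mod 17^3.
r_2 = 530 (mod 4913)

Hensel: r_{i+1} = r_i − f(r_i)/f′(r_i) mod 17^{i+2}, where f′(x) = 3x². Iterate:
  r_0 = 3 (mod 17)
  r_1 = 241 (mod 289)
  r_2 = 530 (mod 4913)
Final: r = 530 with f(r) ≡ 0 mod 17^3.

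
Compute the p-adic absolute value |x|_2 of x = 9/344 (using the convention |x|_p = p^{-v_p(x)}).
|9/344|_2 = 8

Step 1 — compute v_2(x) by factoring powers of 2 out of the numerator and denominator: v_2(9/344) = -3. Step 2 — apply |x|_p = p^{-v_p(x)} = 2^{3} = 8.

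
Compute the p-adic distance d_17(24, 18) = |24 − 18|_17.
d_17(24, 18) = 1

Step 1 — x − y = 24 − 18 = 6. Step 2 — v_17(6) = 0 (factor: 6 = (17^0 · 6); the sign does not affect v_p). Step 3 — |x − y|_17 = 17^{0} = 1.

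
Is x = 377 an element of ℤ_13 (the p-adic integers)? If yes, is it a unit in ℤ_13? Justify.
x ∈ ℤ_13 but not a unit; v_13(x) = 1 > 0

ℤ_13 = {x ∈ ℚ_13 : v_13(x) ≥ 0} and ℤ_13^× = {x ∈ ℤ_13 : v_13(x) = 0}. Here v_13(377) = v_13(num) − v_13(den) = 1; compare against these criteria.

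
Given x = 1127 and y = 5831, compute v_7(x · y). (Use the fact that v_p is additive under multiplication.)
v_7(6571537) = 5

v_p(x) = 2 (factor: 1127 = 7^2 · 23); v_p(y) = 3 (factor: 5831 = 7^3 · 17). Additivity: v_p(xy) = v_p(x) + v_p(y) = 2 + 3 = 5. (Direct check: xy = 6571537 = 7^5 · (391).)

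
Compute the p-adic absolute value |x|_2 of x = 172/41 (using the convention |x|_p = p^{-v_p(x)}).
|172/41|_2 = 1/4

Step 1 — compute v_2(x) by factoring powers of 2 out of the numerator and denominator: v_2(172/41) = 2. Step 2 — apply |x|_p = p^{-v_p(x)} = 2^{-2} = 1/4.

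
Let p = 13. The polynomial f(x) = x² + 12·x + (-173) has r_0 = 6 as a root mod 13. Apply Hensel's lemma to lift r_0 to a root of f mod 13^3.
r_2 = 903 (mod 2197)

Hensel: r_{i+1} = r_i − f(r_i)·(f′(r_i))^{-1} mod 13^{i+2}, f′(x) = 2x + 12. Iterate:
  r_0 = 6 (mod 13)
  r_1 = 58 (mod 169)
  r_2 = 903 (mod 2197)
Final: r = 903 satisfies f(r) ≡ 0 mod 13^3.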